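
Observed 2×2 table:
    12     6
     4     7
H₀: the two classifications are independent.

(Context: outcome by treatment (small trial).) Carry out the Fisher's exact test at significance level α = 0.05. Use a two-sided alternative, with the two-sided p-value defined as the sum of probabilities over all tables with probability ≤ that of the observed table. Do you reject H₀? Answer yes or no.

Margins: r₁=18, r₂=11, c₁=16, c₂=13, n=29
p_obs = C(18,12)·C(11,4)/C(29,16); sum pmf over tables with pmf ≤ p_obs
p-value (two-sided) = 0.14264
At α=0.05: p ≥ α → fail to reject H₀

reject H₀: no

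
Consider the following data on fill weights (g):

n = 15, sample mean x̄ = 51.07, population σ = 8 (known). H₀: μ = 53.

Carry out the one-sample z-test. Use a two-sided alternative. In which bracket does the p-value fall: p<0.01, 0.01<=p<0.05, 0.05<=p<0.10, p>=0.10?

SE = σ/√n = 8/√15 = 2.0656
z = (x̄−μ₀)/SE = (51.07−53)/2.0656 = -0.9344
p-value (two-sided) = 0.35012
→ bracket: p>=0.10

p-value bracket: p>=0.10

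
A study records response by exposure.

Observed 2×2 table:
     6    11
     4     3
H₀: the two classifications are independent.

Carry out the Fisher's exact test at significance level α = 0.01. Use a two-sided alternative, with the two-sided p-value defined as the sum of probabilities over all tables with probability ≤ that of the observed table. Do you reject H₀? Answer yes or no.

reject H₀: no

Margins: r₁=17, r₂=7, c₁=10, c₂=14, n=24
p_obs = C(17,6)·C(7,4)/C(24,10); sum pmf over tables with pmf ≤ p_obs
p-value (two-sided) = 0.39264
At α=0.01: p ≥ α → fail to reject H₀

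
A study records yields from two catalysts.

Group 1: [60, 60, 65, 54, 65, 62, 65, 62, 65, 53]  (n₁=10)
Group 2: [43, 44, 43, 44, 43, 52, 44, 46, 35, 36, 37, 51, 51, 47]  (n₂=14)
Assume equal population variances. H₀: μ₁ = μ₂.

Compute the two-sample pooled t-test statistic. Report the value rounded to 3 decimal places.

test statistic = 8.238

x̄₁=61.100, s₁=4.483, n₁=10
x̄₂=44.000, s₂=5.349, n₂=14
s_p² = [9·4.483² + 13·5.349²]/22 = 25.1318
SE = √(s_p²·(1/10+1/14)) = 2.0756
t = (61.100−44.000)/2.0756 = 8.2384
df = 22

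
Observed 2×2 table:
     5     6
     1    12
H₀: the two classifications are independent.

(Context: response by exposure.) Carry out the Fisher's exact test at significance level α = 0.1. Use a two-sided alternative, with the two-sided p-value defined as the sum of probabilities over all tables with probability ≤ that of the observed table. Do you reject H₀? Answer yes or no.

Margins: r₁=11, r₂=13, c₁=6, c₂=18, n=24
p_obs = C(11,5)·C(13,1)/C(24,6); sum pmf over tables with pmf ≤ p_obs
p-value (two-sided) = 0.06080
At α=0.1: p < α → reject H₀

reject H₀: yes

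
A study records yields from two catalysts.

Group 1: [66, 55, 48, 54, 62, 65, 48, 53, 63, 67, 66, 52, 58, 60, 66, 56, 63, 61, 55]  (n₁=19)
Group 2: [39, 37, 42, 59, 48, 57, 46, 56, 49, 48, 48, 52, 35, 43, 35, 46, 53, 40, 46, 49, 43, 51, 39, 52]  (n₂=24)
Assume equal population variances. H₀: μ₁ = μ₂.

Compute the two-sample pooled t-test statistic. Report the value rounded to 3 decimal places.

test statistic = 6.232

x̄₁=58.842, s₁=6.176, n₁=19
x̄₂=46.375, s₂=6.768, n₂=24
s_p² = [18·6.176² + 23·6.768²]/41 = 42.4427
SE = √(s_p²·(1/19+1/24)) = 2.0006
t = (58.842−46.375)/2.0006 = 6.2318
df = 41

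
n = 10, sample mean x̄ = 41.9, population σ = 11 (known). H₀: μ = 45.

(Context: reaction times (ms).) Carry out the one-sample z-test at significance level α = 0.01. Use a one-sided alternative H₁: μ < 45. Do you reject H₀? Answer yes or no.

reject H₀: no

SE = σ/√n = 11/√10 = 3.4785
z = (x̄−μ₀)/SE = (41.9−45)/3.4785 = -0.8912
p-value (one-sided, H₁ less) = 0.18641
At α=0.01: p ≥ α → fail to reject H₀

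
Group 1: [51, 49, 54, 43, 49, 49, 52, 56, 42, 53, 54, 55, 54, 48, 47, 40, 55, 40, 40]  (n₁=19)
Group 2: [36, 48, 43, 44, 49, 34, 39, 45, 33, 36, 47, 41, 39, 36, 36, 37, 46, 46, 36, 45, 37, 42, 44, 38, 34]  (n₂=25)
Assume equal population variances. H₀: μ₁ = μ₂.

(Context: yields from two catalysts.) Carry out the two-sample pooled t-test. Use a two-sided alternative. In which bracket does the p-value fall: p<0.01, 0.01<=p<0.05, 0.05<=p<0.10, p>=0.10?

p-value bracket: p<0.01

x̄₁=49.000, s₁=5.568, n₁=19
x̄₂=40.440, s₂=4.925, n₂=25
s_p² = [18·5.568² + 24·4.925²]/42 = 27.1467
SE = √(s_p²·(1/19+1/25)) = 1.5858
t = (49.000−40.440)/1.5858 = 5.3980
df = 42
p-value (two-sided) = 0.00000
→ bracket: p<0.01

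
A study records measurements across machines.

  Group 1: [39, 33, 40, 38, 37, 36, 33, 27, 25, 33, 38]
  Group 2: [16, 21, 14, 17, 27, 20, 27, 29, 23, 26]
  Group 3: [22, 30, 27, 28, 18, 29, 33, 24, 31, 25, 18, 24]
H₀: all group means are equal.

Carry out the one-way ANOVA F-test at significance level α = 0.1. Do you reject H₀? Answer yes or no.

Group means [34.45, 22.00, 25.75], grand mean 27.515
SSB = Σnᵢ(x̄ᵢ−x̄)² = 871.265; SSW = ΣΣ(x−x̄ᵢ)² = 738.977
MSB = 871.265/2 = 435.6326; MSW = 738.977/30 = 24.6326
F = MSB/MSW = 17.6852
df = (2, 30)
p-value (upper-tail) = 0.00001
At α=0.1: p < α → reject H₀

reject H₀: yes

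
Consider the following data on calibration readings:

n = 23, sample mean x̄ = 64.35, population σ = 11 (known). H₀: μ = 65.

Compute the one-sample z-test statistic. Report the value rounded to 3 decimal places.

SE = σ/√n = 11/√23 = 2.2937
z = (x̄−μ₀)/SE = (64.35−65)/2.2937 = -0.2834

test statistic = -0.283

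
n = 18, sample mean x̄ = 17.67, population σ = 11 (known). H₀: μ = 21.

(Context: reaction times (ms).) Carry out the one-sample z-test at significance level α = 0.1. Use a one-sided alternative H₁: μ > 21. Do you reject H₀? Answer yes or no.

SE = σ/√n = 11/√18 = 2.5927
z = (x̄−μ₀)/SE = (17.67−21)/2.5927 = -1.2844
p-value (one-sided, H₁ greater) = 0.90049
At α=0.1: p ≥ α → fail to reject H₀

reject H₀: no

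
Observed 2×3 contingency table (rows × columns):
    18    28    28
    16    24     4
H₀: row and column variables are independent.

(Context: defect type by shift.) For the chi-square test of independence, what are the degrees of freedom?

degrees of freedom = 2

df = (r−1)(c−1) = (2−1)·(3−1) = 2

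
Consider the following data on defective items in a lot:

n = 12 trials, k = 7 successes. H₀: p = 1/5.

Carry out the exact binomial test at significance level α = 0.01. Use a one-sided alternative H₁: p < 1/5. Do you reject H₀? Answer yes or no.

reject H₀: no

Exact binomial: n=12, k=7, p₀=1/5=0.2000
P(X≤7) from Σ C(n,i)·p₀^i·(1−p₀)^(n−i)
p-value (one-sided, H₁ less) = 0.99942
At α=0.01: p ≥ α → fail to reject H₀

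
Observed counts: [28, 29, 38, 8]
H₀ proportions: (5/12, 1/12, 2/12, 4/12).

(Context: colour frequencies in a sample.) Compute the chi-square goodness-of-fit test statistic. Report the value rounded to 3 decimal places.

n = 103; E_i = n·p_i = [42.92, 8.58, 17.17, 34.33]
χ² = (28−42.92)²/42.92 + (29−8.58)²/8.58 + (38−17.17)²/17.17 + (8−34.33)²/34.33 = 99.2291
df = 3

test statistic = 99.229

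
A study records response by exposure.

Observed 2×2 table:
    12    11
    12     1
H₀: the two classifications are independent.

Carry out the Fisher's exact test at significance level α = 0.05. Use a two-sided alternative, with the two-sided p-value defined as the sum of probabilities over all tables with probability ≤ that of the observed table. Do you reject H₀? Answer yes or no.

reject H₀: yes

Margins: r₁=23, r₂=13, c₁=24, c₂=12, n=36
p_obs = C(23,12)·C(13,12)/C(36,24); sum pmf over tables with pmf ≤ p_obs
p-value (two-sided) = 0.02530
At α=0.05: p < α → reject H₀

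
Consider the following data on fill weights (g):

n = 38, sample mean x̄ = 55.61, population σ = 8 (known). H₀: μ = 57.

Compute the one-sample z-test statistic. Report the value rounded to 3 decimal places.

test statistic = -1.071

SE = σ/√n = 8/√38 = 1.2978
z = (x̄−μ₀)/SE = (55.61−57)/1.2978 = -1.0711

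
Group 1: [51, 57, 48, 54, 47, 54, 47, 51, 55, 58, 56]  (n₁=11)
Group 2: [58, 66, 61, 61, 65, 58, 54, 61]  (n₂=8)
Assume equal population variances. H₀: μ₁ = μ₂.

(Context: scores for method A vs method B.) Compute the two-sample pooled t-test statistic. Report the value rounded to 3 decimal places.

x̄₁=52.545, s₁=3.984, n₁=11
x̄₂=60.500, s₂=3.891, n₂=8
s_p² = [10·3.984² + 7·3.891²]/17 = 15.5722
SE = √(s_p²·(1/11+1/8)) = 1.8336
t = (52.545−60.500)/1.8336 = -4.3382
df = 17

test statistic = -4.338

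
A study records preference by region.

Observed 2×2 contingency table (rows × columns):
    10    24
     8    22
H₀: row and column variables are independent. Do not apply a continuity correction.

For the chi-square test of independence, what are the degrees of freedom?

df = (r−1)(c−1) = (2−1)·(2−1) = 1

degrees of freedom = 1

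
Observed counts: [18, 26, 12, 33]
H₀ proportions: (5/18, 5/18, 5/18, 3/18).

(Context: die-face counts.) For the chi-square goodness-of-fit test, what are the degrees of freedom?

degrees of freedom = 3

df = k − 1 = 4 − 1 = 3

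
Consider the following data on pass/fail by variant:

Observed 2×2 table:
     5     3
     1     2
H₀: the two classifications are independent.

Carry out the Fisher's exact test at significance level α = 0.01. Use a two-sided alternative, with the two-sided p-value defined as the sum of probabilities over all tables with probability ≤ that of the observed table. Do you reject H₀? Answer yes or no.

Margins: r₁=8, r₂=3, c₁=6, c₂=5, n=11
p_obs = C(8,5)·C(3,1)/C(11,6); sum pmf over tables with pmf ≤ p_obs
p-value (two-sided) = 0.54545
At α=0.01: p ≥ α → fail to reject H₀

reject H₀: no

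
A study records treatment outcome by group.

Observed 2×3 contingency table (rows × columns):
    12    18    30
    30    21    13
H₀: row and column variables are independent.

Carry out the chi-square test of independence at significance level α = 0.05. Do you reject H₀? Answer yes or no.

Row totals [60, 64], col totals [42, 39, 43], n=124
χ² = (12−20.32)²/20.32 + (18−18.87)²/18.87 + (30−20.81)²/20.81 + (30−21.68)²/21.68 + (21−20.13)²/20.13 + (13−22.19)²/22.19 = 14.5521
df = 2
p-value (upper-tail) = 0.00069
At α=0.05: p < α → reject H₀

reject H₀: yes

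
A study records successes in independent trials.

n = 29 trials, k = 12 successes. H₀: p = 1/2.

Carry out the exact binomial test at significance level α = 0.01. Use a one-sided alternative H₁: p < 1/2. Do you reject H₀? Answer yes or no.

Exact binomial: n=29, k=12, p₀=1/2=0.5000
P(X≤12) from Σ C(n,i)·p₀^i·(1−p₀)^(n−i)
p-value (one-sided, H₁ less) = 0.22913
At α=0.01: p ≥ α → fail to reject H₀

reject H₀: no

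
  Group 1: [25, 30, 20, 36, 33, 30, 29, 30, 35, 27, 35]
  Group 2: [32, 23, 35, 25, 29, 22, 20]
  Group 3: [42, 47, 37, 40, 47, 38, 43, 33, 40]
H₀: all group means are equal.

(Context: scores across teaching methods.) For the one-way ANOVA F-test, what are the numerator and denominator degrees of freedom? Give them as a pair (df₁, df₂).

k = 3 groups, N = 27 total
df = (k−1, N−k) = (3−1, 27−3) = (2, 24)

degrees of freedom = [2, 24]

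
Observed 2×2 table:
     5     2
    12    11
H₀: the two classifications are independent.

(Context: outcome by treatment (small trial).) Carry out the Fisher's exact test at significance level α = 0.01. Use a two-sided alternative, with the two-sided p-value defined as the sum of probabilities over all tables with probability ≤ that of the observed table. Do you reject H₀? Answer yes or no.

reject H₀: no

Margins: r₁=7, r₂=23, c₁=17, c₂=13, n=30
p_obs = C(7,5)·C(23,12)/C(30,17); sum pmf over tables with pmf ≤ p_obs
p-value (two-sided) = 0.42682
At α=0.01: p ≥ α → fail to reject H₀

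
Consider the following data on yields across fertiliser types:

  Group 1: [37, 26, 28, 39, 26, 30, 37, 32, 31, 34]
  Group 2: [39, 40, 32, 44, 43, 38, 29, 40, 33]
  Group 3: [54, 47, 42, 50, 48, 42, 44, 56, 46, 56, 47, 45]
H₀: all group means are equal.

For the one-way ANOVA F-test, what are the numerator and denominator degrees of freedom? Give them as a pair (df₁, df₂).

degrees of freedom = [2, 28]

k = 3 groups, N = 31 total
df = (k−1, N−k) = (3−1, 31−3) = (2, 28)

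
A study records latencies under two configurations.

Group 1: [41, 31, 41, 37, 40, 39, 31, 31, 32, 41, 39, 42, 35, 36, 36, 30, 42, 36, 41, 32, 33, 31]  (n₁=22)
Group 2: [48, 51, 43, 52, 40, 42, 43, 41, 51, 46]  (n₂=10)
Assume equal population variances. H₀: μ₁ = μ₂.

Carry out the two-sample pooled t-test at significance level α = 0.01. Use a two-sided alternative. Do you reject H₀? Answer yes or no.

reject H₀: yes

x̄₁=36.227, s₁=4.275, n₁=22
x̄₂=45.700, s₂=4.523, n₂=10
s_p² = [21·4.275² + 9·4.523²]/30 = 18.9321
SE = √(s_p²·(1/22+1/10)) = 1.6594
t = (36.227−45.700)/1.6594 = -5.7084
df = 30
p-value (two-sided) = 0.00000
At α=0.01: p < α → reject H₀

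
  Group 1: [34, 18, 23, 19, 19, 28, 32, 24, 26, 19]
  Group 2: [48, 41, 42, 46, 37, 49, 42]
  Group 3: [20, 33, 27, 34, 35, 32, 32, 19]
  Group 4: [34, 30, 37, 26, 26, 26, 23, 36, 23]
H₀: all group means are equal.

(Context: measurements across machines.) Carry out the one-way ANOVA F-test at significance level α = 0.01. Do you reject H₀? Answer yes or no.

Group means [24.20, 43.57, 29.00, 29.00], grand mean 30.588
SSB = Σnᵢ(x̄ᵢ−x̄)² = 1630.921; SSW = ΣΣ(x−x̄ᵢ)² = 923.314
MSB = 1630.921/3 = 543.6403; MSW = 923.314/30 = 30.7771
F = MSB/MSW = 17.6638
df = (3, 30)
p-value (upper-tail) = 0.00000
At α=0.01: p < α → reject H₀

reject H₀: yes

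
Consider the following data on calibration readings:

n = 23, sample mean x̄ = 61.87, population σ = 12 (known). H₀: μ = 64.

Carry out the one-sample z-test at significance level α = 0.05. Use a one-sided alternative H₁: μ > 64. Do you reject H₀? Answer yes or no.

reject H₀: no

SE = σ/√n = 12/√23 = 2.5022
z = (x̄−μ₀)/SE = (61.87−64)/2.5022 = -0.8513
p-value (one-sided, H₁ greater) = 0.80269
At α=0.05: p ≥ α → fail to reject H₀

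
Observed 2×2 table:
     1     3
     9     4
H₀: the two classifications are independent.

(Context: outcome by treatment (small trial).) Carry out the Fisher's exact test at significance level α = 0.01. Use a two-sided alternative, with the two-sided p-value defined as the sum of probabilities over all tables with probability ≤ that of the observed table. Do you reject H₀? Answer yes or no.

reject H₀: no

Margins: r₁=4, r₂=13, c₁=10, c₂=7, n=17
p_obs = C(4,1)·C(13,9)/C(17,10); sum pmf over tables with pmf ≤ p_obs
p-value (two-sided) = 0.25000
At α=0.01: p ≥ α → fail to reject H₀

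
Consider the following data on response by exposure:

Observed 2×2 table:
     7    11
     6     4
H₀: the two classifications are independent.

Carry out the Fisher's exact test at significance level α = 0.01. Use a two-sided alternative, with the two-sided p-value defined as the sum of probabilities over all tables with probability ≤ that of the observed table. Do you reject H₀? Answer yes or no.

reject H₀: no

Margins: r₁=18, r₂=10, c₁=13, c₂=15, n=28
p_obs = C(18,7)·C(10,6)/C(28,13); sum pmf over tables with pmf ≤ p_obs
p-value (two-sided) = 0.43280
At α=0.01: p ≥ α → fail to reject H₀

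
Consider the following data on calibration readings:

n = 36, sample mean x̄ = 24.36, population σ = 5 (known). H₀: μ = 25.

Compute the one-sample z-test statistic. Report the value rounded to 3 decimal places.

SE = σ/√n = 5/√36 = 0.8333
z = (x̄−μ₀)/SE = (24.36−25)/0.8333 = -0.7680

test statistic = -0.768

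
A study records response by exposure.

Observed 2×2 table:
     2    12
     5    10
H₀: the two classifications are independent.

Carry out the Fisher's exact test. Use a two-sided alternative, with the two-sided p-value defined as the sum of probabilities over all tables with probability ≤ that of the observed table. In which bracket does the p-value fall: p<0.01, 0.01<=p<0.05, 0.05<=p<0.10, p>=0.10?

p-value bracket: p>=0.10

Margins: r₁=14, r₂=15, c₁=7, c₂=22, n=29
p_obs = C(14,2)·C(15,5)/C(29,7); sum pmf over tables with pmf ≤ p_obs
p-value (two-sided) = 0.38985
→ bracket: p>=0.10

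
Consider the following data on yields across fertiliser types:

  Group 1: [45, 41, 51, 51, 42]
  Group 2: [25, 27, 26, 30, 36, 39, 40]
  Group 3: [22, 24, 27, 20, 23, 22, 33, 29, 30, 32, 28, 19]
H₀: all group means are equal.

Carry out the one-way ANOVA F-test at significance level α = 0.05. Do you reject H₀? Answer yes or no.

reject H₀: yes

Group means [46.00, 31.86, 25.75], grand mean 31.750
SSB = Σnᵢ(x̄ᵢ−x̄)² = 1447.393; SSW = ΣΣ(x−x̄ᵢ)² = 579.107
MSB = 1447.393/2 = 723.6964; MSW = 579.107/21 = 27.5765
F = MSB/MSW = 26.2432
df = (2, 21)
p-value (upper-tail) = 0.00000
At α=0.05: p < α → reject H₀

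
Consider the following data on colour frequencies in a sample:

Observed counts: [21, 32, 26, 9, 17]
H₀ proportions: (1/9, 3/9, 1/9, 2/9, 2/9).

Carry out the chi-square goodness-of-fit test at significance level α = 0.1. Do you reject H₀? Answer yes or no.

n = 105; E_i = n·p_i = [11.67, 35.00, 11.67, 23.33, 23.33]
χ² = (21−11.67)²/11.67 + (32−35.00)²/35.00 + (26−11.67)²/11.67 + (9−23.33)²/23.33 + (17−23.33)²/23.33 = 35.8571
df = 4
p-value (upper-tail) = 0.00000
At α=0.1: p < α → reject H₀

reject H₀: yes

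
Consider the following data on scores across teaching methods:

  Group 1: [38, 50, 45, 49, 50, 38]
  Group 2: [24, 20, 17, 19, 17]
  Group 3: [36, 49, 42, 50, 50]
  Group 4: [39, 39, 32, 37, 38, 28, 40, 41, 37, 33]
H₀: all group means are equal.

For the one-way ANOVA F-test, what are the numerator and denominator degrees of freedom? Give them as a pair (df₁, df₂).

k = 4 groups, N = 26 total
df = (k−1, N−k) = (4−1, 26−4) = (3, 22)

degrees of freedom = [3, 22]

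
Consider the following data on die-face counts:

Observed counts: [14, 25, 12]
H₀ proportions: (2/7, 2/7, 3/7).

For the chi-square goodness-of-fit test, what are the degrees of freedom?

df = k − 1 = 3 − 1 = 2

degrees of freedom = 2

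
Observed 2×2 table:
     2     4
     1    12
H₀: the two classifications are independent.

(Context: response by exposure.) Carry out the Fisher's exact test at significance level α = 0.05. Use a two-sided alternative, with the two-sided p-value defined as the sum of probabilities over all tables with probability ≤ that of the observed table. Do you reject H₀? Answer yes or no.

reject H₀: no

Margins: r₁=6, r₂=13, c₁=3, c₂=16, n=19
p_obs = C(6,2)·C(13,1)/C(19,3); sum pmf over tables with pmf ≤ p_obs
p-value (two-sided) = 0.22188
At α=0.05: p ≥ α → fail to reject H₀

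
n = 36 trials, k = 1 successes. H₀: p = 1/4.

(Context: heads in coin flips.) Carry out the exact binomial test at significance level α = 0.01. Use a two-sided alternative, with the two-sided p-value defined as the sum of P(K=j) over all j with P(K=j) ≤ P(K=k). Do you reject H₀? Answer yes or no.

Exact binomial: n=36, k=1, p₀=1/4=0.2500
P(X=j) = C(n,j)·p₀^j·(1−p₀)^(n−j); p = Σ P(X=j) over j with P(X=j) ≤ P(X=1)
p-value (two-sided) = 0.00074
At α=0.01: p < α → reject H₀

reject H₀: yes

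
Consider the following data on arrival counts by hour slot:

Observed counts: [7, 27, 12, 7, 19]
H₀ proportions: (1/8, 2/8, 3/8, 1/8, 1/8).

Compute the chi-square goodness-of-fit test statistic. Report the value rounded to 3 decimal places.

n = 72; E_i = n·p_i = [9.00, 18.00, 27.00, 9.00, 9.00]
χ² = (7−9.00)²/9.00 + (27−18.00)²/18.00 + (12−27.00)²/27.00 + (7−9.00)²/9.00 + (19−9.00)²/9.00 = 24.8333
df = 4

test statistic = 24.833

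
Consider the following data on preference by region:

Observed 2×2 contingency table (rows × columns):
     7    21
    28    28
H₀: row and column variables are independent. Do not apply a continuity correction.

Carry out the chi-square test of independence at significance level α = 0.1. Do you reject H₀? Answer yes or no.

reject H₀: yes

Row totals [28, 56], col totals [35, 49], n=84
χ² = (7−11.67)²/11.67 + (21−16.33)²/16.33 + (28−23.33)²/23.33 + (28−32.67)²/32.67 = 4.8000
df = 1
p-value (upper-tail) = 0.02846
At α=0.1: p < α → reject H₀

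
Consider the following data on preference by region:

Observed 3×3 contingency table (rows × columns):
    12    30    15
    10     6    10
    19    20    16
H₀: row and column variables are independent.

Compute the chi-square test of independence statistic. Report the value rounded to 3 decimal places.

test statistic = 7.683

Row totals [57, 26, 55], col totals [41, 56, 41], n=138
χ² = (12−16.93)²/16.93 + (30−23.13)²/23.13 + (15−16.93)²/16.93 + (10−7.72)²/7.72 + (6−10.55)²/10.55 + (10−7.72)²/7.72 + (19−16.34)²/16.34 + (20−22.32)²/22.32 + (16−16.34)²/16.34 = 7.6834
df = 4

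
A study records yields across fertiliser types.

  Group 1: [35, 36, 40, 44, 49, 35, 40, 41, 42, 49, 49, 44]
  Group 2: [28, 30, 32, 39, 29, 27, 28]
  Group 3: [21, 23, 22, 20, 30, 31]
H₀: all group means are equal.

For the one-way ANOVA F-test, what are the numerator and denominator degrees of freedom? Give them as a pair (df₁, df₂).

degrees of freedom = [2, 22]

k = 3 groups, N = 25 total
df = (k−1, N−k) = (3−1, 25−3) = (2, 22)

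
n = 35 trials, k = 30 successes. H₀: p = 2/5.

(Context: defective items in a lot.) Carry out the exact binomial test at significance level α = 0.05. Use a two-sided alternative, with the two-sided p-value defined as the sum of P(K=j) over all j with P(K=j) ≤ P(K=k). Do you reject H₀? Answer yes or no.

Exact binomial: n=35, k=30, p₀=2/5=0.4000
P(X=j) = C(n,j)·p₀^j·(1−p₀)^(n−j); p = Σ P(X=j) over j with P(X=j) ≤ P(X=30)
p-value (two-sided) = 0.00000
At α=0.05: p < α → reject H₀

reject H₀: yes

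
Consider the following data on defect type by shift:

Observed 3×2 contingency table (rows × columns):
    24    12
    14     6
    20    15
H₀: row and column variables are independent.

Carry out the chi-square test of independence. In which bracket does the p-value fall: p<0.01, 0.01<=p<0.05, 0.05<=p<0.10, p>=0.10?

p-value bracket: p>=0.10

Row totals [36, 20, 35], col totals [58, 33], n=91
χ² = (24−22.95)²/22.95 + (12−13.05)²/13.05 + (14−12.75)²/12.75 + (6−7.25)²/7.25 + (20−22.31)²/22.31 + (15−12.69)²/12.69 = 1.1316
df = 2
p-value (upper-tail) = 0.56792
→ bracket: p>=0.10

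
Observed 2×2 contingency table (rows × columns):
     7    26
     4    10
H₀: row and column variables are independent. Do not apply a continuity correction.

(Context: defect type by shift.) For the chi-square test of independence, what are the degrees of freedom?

degrees of freedom = 1

df = (r−1)(c−1) = (2−1)·(2−1) = 1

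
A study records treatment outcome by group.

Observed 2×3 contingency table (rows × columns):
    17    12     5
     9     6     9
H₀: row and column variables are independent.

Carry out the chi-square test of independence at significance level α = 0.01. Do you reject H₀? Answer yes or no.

reject H₀: no

Row totals [34, 24], col totals [26, 18, 14], n=58
χ² = (17−15.24)²/15.24 + (12−10.55)²/10.55 + (5−8.21)²/8.21 + (9−10.76)²/10.76 + (6−7.45)²/7.45 + (9−5.79)²/5.79 = 3.9991
df = 2
p-value (upper-tail) = 0.13539
At α=0.01: p ≥ α → fail to reject H₀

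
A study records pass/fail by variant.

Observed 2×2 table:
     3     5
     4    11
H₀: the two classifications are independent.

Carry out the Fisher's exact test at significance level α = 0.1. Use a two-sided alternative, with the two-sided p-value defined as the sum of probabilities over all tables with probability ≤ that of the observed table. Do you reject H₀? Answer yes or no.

Margins: r₁=8, r₂=15, c₁=7, c₂=16, n=23
p_obs = C(8,3)·C(15,4)/C(23,7); sum pmf over tables with pmf ≤ p_obs
p-value (two-sided) = 0.65702
At α=0.1: p ≥ α → fail to reject H₀

reject H₀: no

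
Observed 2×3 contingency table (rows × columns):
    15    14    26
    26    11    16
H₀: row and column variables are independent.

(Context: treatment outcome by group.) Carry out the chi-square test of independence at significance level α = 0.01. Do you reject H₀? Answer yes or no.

reject H₀: no

Row totals [55, 53], col totals [41, 25, 42], n=108
χ² = (15−20.88)²/20.88 + (14−12.73)²/12.73 + (26−21.39)²/21.39 + (26−20.12)²/20.12 + (11−12.27)²/12.27 + (16−20.61)²/20.61 = 5.6571
df = 2
p-value (upper-tail) = 0.05910
At α=0.01: p ≥ α → fail to reject H₀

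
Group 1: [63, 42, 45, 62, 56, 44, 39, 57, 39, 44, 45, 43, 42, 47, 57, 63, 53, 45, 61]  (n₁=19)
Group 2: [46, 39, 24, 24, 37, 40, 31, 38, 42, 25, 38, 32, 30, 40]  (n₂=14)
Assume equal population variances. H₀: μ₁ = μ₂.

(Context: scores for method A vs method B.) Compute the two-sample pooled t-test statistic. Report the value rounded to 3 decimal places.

test statistic = 5.389

x̄₁=49.842, s₁=8.565, n₁=19
x̄₂=34.714, s₂=7.065, n₂=14
s_p² = [18·8.565² + 13·7.065²]/31 = 63.5285
SE = √(s_p²·(1/19+1/14)) = 2.8074
t = (49.842−34.714)/2.8074 = 5.3886
df = 31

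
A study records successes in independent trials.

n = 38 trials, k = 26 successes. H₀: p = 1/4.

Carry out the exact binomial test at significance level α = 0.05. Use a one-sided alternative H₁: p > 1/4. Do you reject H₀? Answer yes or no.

reject H₀: yes

Exact binomial: n=38, k=26, p₀=1/4=0.2500
P(X≥26) from Σ C(n,i)·p₀^i·(1−p₀)^(n−i)
p-value (one-sided, H₁ greater) = 0.00000
At α=0.05: p < α → reject H₀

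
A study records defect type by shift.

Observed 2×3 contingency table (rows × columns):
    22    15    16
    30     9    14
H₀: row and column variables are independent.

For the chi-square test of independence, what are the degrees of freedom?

df = (r−1)(c−1) = (2−1)·(3−1) = 2

degrees of freedom = 2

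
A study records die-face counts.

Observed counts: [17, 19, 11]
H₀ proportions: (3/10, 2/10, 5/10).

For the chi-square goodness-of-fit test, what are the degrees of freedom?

df = k − 1 = 3 − 1 = 2

degrees of freedom = 2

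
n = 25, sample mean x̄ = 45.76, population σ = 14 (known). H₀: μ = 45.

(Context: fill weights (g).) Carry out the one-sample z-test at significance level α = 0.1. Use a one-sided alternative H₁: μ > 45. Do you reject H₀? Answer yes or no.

SE = σ/√n = 14/√25 = 2.8000
z = (x̄−μ₀)/SE = (45.76−45)/2.8000 = 0.2714
p-value (one-sided, H₁ greater) = 0.39303
At α=0.1: p ≥ α → fail to reject H₀

reject H₀: no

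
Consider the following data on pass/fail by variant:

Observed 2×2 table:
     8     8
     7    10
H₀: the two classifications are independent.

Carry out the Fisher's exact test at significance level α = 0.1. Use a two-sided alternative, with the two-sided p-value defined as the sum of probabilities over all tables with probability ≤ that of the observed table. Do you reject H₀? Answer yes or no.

reject H₀: no

Margins: r₁=16, r₂=17, c₁=15, c₂=18, n=33
p_obs = C(16,8)·C(17,7)/C(33,15); sum pmf over tables with pmf ≤ p_obs
p-value (two-sided) = 0.73186
At α=0.1: p ≥ α → fail to reject H₀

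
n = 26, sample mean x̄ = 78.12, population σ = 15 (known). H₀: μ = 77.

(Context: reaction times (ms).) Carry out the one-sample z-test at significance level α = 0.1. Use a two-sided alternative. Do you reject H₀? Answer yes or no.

SE = σ/√n = 15/√26 = 2.9417
z = (x̄−μ₀)/SE = (78.12−77)/2.9417 = 0.3807
p-value (two-sided) = 0.70341
At α=0.1: p ≥ α → fail to reject H₀

reject H₀: no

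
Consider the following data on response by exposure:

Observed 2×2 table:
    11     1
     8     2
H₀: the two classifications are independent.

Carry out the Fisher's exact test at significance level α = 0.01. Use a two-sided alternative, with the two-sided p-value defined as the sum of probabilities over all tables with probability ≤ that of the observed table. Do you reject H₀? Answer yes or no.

Margins: r₁=12, r₂=10, c₁=19, c₂=3, n=22
p_obs = C(12,11)·C(10,8)/C(22,19); sum pmf over tables with pmf ≤ p_obs
p-value (two-sided) = 0.57143
At α=0.01: p ≥ α → fail to reject H₀

reject H₀: no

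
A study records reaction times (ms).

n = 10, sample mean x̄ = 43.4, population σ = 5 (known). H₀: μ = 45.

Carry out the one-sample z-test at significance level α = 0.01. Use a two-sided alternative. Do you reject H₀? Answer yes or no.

reject H₀: no

SE = σ/√n = 5/√10 = 1.5811
z = (x̄−μ₀)/SE = (43.4−45)/1.5811 = -1.0119
p-value (two-sided) = 0.31157
At α=0.01: p ≥ α → fail to reject H₀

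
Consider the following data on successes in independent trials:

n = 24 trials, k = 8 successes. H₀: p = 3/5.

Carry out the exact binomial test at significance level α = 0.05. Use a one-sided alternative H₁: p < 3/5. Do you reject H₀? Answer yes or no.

reject H₀: yes

Exact binomial: n=24, k=8, p₀=3/5=0.6000
P(X≤8) from Σ C(n,i)·p₀^i·(1−p₀)^(n−i)
p-value (one-sided, H₁ less) = 0.00751
At α=0.05: p < α → reject H₀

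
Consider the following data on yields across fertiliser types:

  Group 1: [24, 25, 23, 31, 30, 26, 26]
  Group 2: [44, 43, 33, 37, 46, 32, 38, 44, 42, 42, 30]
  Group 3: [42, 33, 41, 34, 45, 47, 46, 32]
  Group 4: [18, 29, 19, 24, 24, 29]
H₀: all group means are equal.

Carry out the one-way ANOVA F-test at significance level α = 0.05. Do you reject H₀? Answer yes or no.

reject H₀: yes

Group means [26.43, 39.18, 40.00, 23.83], grand mean 33.719
SSB = Σnᵢ(x̄ᵢ−x̄)² = 1602.285; SSW = ΣΣ(x−x̄ᵢ)² = 732.184
MSB = 1602.285/3 = 534.0949; MSW = 732.184/28 = 26.1494
F = MSB/MSW = 20.4247
df = (3, 28)
p-value (upper-tail) = 0.00000
At α=0.05: p < α → reject H₀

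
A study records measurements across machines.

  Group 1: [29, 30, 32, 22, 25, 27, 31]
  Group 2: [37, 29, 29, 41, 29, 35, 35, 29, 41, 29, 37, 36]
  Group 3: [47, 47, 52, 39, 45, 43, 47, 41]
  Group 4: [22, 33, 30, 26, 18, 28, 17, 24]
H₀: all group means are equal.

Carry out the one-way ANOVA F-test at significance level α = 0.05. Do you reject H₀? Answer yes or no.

reject H₀: yes

Group means [28.00, 33.92, 45.12, 24.75], grand mean 33.200
SSB = Σnᵢ(x̄ᵢ−x̄)² = 1904.308; SSW = ΣΣ(x−x̄ᵢ)² = 661.292
MSB = 1904.308/3 = 634.7694; MSW = 661.292/31 = 21.3320
F = MSB/MSW = 29.7567
df = (3, 31)
p-value (upper-tail) = 0.00000
At α=0.05: p < α → reject H₀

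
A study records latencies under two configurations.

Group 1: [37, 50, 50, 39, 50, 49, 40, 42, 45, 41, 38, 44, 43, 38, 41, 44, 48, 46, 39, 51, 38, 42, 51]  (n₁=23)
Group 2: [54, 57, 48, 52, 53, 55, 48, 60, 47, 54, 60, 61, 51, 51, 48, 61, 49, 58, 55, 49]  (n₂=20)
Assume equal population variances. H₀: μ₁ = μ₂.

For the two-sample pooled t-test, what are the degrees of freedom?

df = n₁ + n₂ − 2 = 23 + 20 − 2 = 41

degrees of freedom = 41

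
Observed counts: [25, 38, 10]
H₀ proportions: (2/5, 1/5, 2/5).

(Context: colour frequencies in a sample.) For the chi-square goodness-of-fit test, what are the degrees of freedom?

df = k − 1 = 3 − 1 = 2

degrees of freedom = 2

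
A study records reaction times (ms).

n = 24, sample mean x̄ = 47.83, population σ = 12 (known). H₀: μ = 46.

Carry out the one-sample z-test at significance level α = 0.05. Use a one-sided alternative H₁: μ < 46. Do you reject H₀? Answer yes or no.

SE = σ/√n = 12/√24 = 2.4495
z = (x̄−μ₀)/SE = (47.83−46)/2.4495 = 0.7471
p-value (one-sided, H₁ less) = 0.77250
At α=0.05: p ≥ α → fail to reject H₀

reject H₀: no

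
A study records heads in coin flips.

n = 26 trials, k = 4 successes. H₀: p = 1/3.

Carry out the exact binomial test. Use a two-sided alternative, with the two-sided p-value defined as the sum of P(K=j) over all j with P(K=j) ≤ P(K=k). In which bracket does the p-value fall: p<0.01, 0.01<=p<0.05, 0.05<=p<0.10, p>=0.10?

Exact binomial: n=26, k=4, p₀=1/3=0.3333
P(X=j) = C(n,j)·p₀^j·(1−p₀)^(n−j); p = Σ P(X=j) over j with P(X=j) ≤ P(X=4)
p-value (two-sided) = 0.06052
→ bracket: 0.05<=p<0.10

p-value bracket: 0.05<=p<0.10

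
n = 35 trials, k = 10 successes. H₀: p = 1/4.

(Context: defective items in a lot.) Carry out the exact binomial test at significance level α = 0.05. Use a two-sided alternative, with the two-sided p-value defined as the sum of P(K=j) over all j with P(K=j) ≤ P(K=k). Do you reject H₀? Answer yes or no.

Exact binomial: n=35, k=10, p₀=1/4=0.2500
P(X=j) = C(n,j)·p₀^j·(1−p₀)^(n−j); p = Σ P(X=j) over j with P(X=j) ≤ P(X=10)
p-value (two-sided) = 0.69596
At α=0.05: p ≥ α → fail to reject H₀

reject H₀: no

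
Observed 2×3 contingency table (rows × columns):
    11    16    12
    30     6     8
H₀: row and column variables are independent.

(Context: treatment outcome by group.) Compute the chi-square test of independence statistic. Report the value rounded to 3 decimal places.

Row totals [39, 44], col totals [41, 22, 20], n=83
χ² = (11−19.27)²/19.27 + (16−10.34)²/10.34 + (12−9.40)²/9.40 + (30−21.73)²/21.73 + (6−11.66)²/11.66 + (8−10.60)²/10.60 = 13.8996
df = 2

test statistic = 13.900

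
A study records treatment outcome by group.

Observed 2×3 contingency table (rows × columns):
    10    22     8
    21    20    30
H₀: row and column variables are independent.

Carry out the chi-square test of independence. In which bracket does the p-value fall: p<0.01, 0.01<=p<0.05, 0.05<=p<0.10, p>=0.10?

Row totals [40, 71], col totals [31, 42, 38], n=111
χ² = (10−11.17)²/11.17 + (22−15.14)²/15.14 + (8−13.69)²/13.69 + (21−19.83)²/19.83 + (20−26.86)²/26.86 + (30−24.31)²/24.31 = 8.7610
df = 2
p-value (upper-tail) = 0.01252
→ bracket: 0.01<=p<0.05

p-value bracket: 0.01<=p<0.05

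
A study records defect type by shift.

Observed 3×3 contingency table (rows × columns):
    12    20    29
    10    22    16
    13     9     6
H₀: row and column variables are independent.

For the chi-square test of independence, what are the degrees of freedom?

df = (r−1)(c−1) = (3−1)·(3−1) = 4

degrees of freedom = 4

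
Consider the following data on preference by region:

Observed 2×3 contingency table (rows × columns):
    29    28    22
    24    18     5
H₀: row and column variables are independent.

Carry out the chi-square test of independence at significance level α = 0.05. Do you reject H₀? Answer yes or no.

Row totals [79, 47], col totals [53, 46, 27], n=126
χ² = (29−33.23)²/33.23 + (28−28.84)²/28.84 + (22−16.93)²/16.93 + (24−19.77)²/19.77 + (18−17.16)²/17.16 + (5−10.07)²/10.07 = 5.5824
df = 2
p-value (upper-tail) = 0.06135
At α=0.05: p ≥ α → fail to reject H₀

reject H₀: no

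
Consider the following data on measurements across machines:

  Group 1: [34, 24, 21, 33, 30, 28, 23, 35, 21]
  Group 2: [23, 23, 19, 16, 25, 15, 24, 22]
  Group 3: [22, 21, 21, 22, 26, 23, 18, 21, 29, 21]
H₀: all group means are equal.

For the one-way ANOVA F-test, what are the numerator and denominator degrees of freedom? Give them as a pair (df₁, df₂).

k = 3 groups, N = 27 total
df = (k−1, N−k) = (3−1, 27−3) = (2, 24)

degrees of freedom = [2, 24]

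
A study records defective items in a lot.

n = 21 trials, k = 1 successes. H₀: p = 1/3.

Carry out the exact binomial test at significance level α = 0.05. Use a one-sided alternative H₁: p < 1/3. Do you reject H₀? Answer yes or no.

Exact binomial: n=21, k=1, p₀=1/3=0.3333
P(X≤1) from Σ C(n,i)·p₀^i·(1−p₀)^(n−i)
p-value (one-sided, H₁ less) = 0.00231
At α=0.05: p < α → reject H₀

reject H₀: yes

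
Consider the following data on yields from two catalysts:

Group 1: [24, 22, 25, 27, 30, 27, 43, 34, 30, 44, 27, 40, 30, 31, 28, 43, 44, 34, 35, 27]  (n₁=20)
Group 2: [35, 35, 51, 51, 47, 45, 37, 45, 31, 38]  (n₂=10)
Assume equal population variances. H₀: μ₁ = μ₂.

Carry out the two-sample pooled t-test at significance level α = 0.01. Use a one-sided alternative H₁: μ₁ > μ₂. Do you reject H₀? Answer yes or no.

reject H₀: no

x̄₁=32.250, s₁=7.078, n₁=20
x̄₂=41.500, s₂=7.169, n₂=10
s_p² = [19·7.078² + 9·7.169²]/28 = 50.5089
SE = √(s_p²·(1/20+1/10)) = 2.7525
t = (32.250−41.500)/2.7525 = -3.3606
df = 28
p-value (one-sided, H₁ greater) = 0.99887
At α=0.01: p ≥ α → fail to reject H₀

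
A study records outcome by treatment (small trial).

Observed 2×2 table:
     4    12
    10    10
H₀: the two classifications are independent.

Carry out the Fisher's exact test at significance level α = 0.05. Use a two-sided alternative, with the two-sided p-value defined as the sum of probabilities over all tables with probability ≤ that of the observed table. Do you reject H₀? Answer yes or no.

reject H₀: no

Margins: r₁=16, r₂=20, c₁=14, c₂=22, n=36
p_obs = C(16,4)·C(20,10)/C(36,14); sum pmf over tables with pmf ≤ p_obs
p-value (two-sided) = 0.17602
At α=0.05: p ≥ α → fail to reject H₀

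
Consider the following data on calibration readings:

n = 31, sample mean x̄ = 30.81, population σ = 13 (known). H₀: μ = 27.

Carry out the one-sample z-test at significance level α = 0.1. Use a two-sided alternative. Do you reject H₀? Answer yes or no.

SE = σ/√n = 13/√31 = 2.3349
z = (x̄−μ₀)/SE = (30.81−27)/2.3349 = 1.6318
p-value (two-sided) = 0.10273
At α=0.1: p ≥ α → fail to reject H₀

reject H₀: no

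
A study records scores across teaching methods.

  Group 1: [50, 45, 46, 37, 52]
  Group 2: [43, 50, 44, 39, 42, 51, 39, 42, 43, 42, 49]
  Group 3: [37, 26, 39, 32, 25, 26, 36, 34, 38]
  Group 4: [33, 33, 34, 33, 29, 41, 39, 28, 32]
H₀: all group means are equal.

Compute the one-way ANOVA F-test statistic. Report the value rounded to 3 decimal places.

test statistic = 16.542

Group means [46.00, 44.00, 32.56, 33.56], grand mean 38.500
SSB = Σnᵢ(x̄ᵢ−x̄)² = 1152.056; SSW = ΣΣ(x−x̄ᵢ)² = 696.444
MSB = 1152.056/3 = 384.0185; MSW = 696.444/30 = 23.2148
F = MSB/MSW = 16.5420
df = (3, 30)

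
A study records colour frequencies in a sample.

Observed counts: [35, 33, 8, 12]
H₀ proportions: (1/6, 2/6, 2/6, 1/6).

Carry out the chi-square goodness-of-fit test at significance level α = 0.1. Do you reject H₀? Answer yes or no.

reject H₀: yes

n = 88; E_i = n·p_i = [14.67, 29.33, 29.33, 14.67]
χ² = (35−14.67)²/14.67 + (33−29.33)²/29.33 + (8−29.33)²/29.33 + (12−14.67)²/14.67 = 44.6477
df = 3
p-value (upper-tail) = 0.00000
At α=0.1: p < α → reject H₀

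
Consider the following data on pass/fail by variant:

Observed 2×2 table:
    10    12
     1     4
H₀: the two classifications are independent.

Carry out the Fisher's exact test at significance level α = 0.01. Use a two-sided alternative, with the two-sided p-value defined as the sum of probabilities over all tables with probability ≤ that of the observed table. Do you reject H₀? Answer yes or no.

Margins: r₁=22, r₂=5, c₁=11, c₂=16, n=27
p_obs = C(22,10)·C(5,1)/C(27,11); sum pmf over tables with pmf ≤ p_obs
p-value (two-sided) = 0.61848
At α=0.01: p ≥ α → fail to reject H₀

reject H₀: no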